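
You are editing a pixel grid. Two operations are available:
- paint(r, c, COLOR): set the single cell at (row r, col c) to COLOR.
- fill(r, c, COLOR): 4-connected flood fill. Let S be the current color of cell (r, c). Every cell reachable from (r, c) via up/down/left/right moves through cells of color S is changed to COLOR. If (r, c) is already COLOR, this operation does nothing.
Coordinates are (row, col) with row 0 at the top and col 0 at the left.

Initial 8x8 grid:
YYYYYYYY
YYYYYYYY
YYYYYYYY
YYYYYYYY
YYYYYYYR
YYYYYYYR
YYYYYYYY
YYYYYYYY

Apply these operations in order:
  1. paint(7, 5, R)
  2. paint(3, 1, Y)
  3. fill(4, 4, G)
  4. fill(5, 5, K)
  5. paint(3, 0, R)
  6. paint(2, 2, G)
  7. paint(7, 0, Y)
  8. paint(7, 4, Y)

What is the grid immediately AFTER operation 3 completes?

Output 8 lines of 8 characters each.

After op 1 paint(7,5,R):
YYYYYYYY
YYYYYYYY
YYYYYYYY
YYYYYYYY
YYYYYYYR
YYYYYYYR
YYYYYYYY
YYYYYRYY
After op 2 paint(3,1,Y):
YYYYYYYY
YYYYYYYY
YYYYYYYY
YYYYYYYY
YYYYYYYR
YYYYYYYR
YYYYYYYY
YYYYYRYY
After op 3 fill(4,4,G) [61 cells changed]:
GGGGGGGG
GGGGGGGG
GGGGGGGG
GGGGGGGG
GGGGGGGR
GGGGGGGR
GGGGGGGG
GGGGGRGG

Answer: GGGGGGGG
GGGGGGGG
GGGGGGGG
GGGGGGGG
GGGGGGGR
GGGGGGGR
GGGGGGGG
GGGGGRGG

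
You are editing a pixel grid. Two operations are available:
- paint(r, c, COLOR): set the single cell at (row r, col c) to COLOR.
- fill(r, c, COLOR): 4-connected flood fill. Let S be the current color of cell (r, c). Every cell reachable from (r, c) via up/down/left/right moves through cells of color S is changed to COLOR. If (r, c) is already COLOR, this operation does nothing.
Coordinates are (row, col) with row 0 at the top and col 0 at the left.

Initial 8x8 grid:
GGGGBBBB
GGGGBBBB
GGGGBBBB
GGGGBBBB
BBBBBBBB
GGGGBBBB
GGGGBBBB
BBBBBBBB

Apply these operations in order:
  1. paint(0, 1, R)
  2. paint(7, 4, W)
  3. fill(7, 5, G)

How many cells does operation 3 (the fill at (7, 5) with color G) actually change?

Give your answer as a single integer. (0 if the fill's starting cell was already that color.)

After op 1 paint(0,1,R):
GRGGBBBB
GGGGBBBB
GGGGBBBB
GGGGBBBB
BBBBBBBB
GGGGBBBB
GGGGBBBB
BBBBBBBB
After op 2 paint(7,4,W):
GRGGBBBB
GGGGBBBB
GGGGBBBB
GGGGBBBB
BBBBBBBB
GGGGBBBB
GGGGBBBB
BBBBWBBB
After op 3 fill(7,5,G) [35 cells changed]:
GRGGGGGG
GGGGGGGG
GGGGGGGG
GGGGGGGG
GGGGGGGG
GGGGGGGG
GGGGGGGG
BBBBWGGG

Answer: 35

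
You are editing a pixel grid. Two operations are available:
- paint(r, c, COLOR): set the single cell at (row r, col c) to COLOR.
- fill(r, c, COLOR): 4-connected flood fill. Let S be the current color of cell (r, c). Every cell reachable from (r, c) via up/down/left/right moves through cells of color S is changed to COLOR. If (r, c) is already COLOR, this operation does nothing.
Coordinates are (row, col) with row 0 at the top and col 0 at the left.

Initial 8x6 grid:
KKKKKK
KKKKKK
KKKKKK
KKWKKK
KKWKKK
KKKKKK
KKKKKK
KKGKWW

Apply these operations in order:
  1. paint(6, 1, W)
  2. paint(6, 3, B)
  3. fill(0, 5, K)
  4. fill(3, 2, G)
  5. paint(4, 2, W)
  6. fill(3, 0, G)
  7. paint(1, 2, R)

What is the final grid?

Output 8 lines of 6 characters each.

After op 1 paint(6,1,W):
KKKKKK
KKKKKK
KKKKKK
KKWKKK
KKWKKK
KKKKKK
KWKKKK
KKGKWW
After op 2 paint(6,3,B):
KKKKKK
KKKKKK
KKKKKK
KKWKKK
KKWKKK
KKKKKK
KWKBKK
KKGKWW
After op 3 fill(0,5,K) [0 cells changed]:
KKKKKK
KKKKKK
KKKKKK
KKWKKK
KKWKKK
KKKKKK
KWKBKK
KKGKWW
After op 4 fill(3,2,G) [2 cells changed]:
KKKKKK
KKKKKK
KKKKKK
KKGKKK
KKGKKK
KKKKKK
KWKBKK
KKGKWW
After op 5 paint(4,2,W):
KKKKKK
KKKKKK
KKKKKK
KKGKKK
KKWKKK
KKKKKK
KWKBKK
KKGKWW
After op 6 fill(3,0,G) [40 cells changed]:
GGGGGG
GGGGGG
GGGGGG
GGGGGG
GGWGGG
GGGGGG
GWGBGG
GGGKWW
After op 7 paint(1,2,R):
GGGGGG
GGRGGG
GGGGGG
GGGGGG
GGWGGG
GGGGGG
GWGBGG
GGGKWW

Answer: GGGGGG
GGRGGG
GGGGGG
GGGGGG
GGWGGG
GGGGGG
GWGBGG
GGGKWW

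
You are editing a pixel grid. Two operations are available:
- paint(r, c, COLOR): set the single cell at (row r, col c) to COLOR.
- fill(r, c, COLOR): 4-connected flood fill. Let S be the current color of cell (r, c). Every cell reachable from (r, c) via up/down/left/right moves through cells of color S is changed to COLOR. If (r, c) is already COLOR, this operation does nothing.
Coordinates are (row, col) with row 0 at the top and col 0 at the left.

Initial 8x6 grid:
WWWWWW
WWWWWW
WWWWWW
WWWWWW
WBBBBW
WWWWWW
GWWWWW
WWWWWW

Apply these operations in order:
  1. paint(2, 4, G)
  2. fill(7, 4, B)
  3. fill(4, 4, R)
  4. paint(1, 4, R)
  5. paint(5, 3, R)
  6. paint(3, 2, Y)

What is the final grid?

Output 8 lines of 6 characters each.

After op 1 paint(2,4,G):
WWWWWW
WWWWWW
WWWWGW
WWWWWW
WBBBBW
WWWWWW
GWWWWW
WWWWWW
After op 2 fill(7,4,B) [42 cells changed]:
BBBBBB
BBBBBB
BBBBGB
BBBBBB
BBBBBB
BBBBBB
GBBBBB
BBBBBB
After op 3 fill(4,4,R) [46 cells changed]:
RRRRRR
RRRRRR
RRRRGR
RRRRRR
RRRRRR
RRRRRR
GRRRRR
RRRRRR
After op 4 paint(1,4,R):
RRRRRR
RRRRRR
RRRRGR
RRRRRR
RRRRRR
RRRRRR
GRRRRR
RRRRRR
After op 5 paint(5,3,R):
RRRRRR
RRRRRR
RRRRGR
RRRRRR
RRRRRR
RRRRRR
GRRRRR
RRRRRR
After op 6 paint(3,2,Y):
RRRRRR
RRRRRR
RRRRGR
RRYRRR
RRRRRR
RRRRRR
GRRRRR
RRRRRR

Answer: RRRRRR
RRRRRR
RRRRGR
RRYRRR
RRRRRR
RRRRRR
GRRRRR
RRRRRR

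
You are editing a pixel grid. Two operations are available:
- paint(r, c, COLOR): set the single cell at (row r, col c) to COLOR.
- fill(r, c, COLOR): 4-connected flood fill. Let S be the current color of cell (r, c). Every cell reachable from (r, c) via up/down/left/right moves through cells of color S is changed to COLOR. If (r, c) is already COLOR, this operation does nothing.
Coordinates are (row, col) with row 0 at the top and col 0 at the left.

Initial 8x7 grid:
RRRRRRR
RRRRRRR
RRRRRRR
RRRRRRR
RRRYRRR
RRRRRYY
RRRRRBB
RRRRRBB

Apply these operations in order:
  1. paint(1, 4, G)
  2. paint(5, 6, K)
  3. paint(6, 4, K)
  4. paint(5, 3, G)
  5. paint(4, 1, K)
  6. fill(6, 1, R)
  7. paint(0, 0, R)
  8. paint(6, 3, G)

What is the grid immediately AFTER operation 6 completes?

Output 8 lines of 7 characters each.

After op 1 paint(1,4,G):
RRRRRRR
RRRRGRR
RRRRRRR
RRRRRRR
RRRYRRR
RRRRRYY
RRRRRBB
RRRRRBB
After op 2 paint(5,6,K):
RRRRRRR
RRRRGRR
RRRRRRR
RRRRRRR
RRRYRRR
RRRRRYK
RRRRRBB
RRRRRBB
After op 3 paint(6,4,K):
RRRRRRR
RRRRGRR
RRRRRRR
RRRRRRR
RRRYRRR
RRRRRYK
RRRRKBB
RRRRRBB
After op 4 paint(5,3,G):
RRRRRRR
RRRRGRR
RRRRRRR
RRRRRRR
RRRYRRR
RRRGRYK
RRRRKBB
RRRRRBB
After op 5 paint(4,1,K):
RRRRRRR
RRRRGRR
RRRRRRR
RRRRRRR
RKRYRRR
RRRGRYK
RRRRKBB
RRRRRBB
After op 6 fill(6,1,R) [0 cells changed]:
RRRRRRR
RRRRGRR
RRRRRRR
RRRRRRR
RKRYRRR
RRRGRYK
RRRRKBB
RRRRRBB

Answer: RRRRRRR
RRRRGRR
RRRRRRR
RRRRRRR
RKRYRRR
RRRGRYK
RRRRKBB
RRRRRBB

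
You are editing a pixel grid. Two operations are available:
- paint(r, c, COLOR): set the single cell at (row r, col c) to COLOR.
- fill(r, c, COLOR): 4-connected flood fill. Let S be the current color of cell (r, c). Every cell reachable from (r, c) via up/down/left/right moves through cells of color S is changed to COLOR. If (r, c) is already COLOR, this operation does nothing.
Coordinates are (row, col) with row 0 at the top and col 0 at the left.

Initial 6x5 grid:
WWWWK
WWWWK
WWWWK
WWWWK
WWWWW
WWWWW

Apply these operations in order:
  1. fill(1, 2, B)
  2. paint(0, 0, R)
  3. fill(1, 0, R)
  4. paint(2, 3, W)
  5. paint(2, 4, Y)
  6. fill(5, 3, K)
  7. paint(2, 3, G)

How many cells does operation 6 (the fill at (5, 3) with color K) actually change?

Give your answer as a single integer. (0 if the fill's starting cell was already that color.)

Answer: 25

Derivation:
After op 1 fill(1,2,B) [26 cells changed]:
BBBBK
BBBBK
BBBBK
BBBBK
BBBBB
BBBBB
After op 2 paint(0,0,R):
RBBBK
BBBBK
BBBBK
BBBBK
BBBBB
BBBBB
After op 3 fill(1,0,R) [25 cells changed]:
RRRRK
RRRRK
RRRRK
RRRRK
RRRRR
RRRRR
After op 4 paint(2,3,W):
RRRRK
RRRRK
RRRWK
RRRRK
RRRRR
RRRRR
After op 5 paint(2,4,Y):
RRRRK
RRRRK
RRRWY
RRRRK
RRRRR
RRRRR
After op 6 fill(5,3,K) [25 cells changed]:
KKKKK
KKKKK
KKKWY
KKKKK
KKKKK
KKKKK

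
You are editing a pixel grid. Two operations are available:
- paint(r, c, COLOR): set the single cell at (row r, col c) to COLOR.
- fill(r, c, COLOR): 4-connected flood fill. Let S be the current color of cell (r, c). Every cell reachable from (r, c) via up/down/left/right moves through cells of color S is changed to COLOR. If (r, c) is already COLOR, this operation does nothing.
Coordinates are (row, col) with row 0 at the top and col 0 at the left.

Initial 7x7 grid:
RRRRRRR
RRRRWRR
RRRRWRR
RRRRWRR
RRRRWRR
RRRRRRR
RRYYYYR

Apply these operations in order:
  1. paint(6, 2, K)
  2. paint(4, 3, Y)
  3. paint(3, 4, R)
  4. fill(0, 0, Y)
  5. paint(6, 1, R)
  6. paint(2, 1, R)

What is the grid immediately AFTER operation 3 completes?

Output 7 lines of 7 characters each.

Answer: RRRRRRR
RRRRWRR
RRRRWRR
RRRRRRR
RRRYWRR
RRRRRRR
RRKYYYR

Derivation:
After op 1 paint(6,2,K):
RRRRRRR
RRRRWRR
RRRRWRR
RRRRWRR
RRRRWRR
RRRRRRR
RRKYYYR
After op 2 paint(4,3,Y):
RRRRRRR
RRRRWRR
RRRRWRR
RRRRWRR
RRRYWRR
RRRRRRR
RRKYYYR
After op 3 paint(3,4,R):
RRRRRRR
RRRRWRR
RRRRWRR
RRRRRRR
RRRYWRR
RRRRRRR
RRKYYYR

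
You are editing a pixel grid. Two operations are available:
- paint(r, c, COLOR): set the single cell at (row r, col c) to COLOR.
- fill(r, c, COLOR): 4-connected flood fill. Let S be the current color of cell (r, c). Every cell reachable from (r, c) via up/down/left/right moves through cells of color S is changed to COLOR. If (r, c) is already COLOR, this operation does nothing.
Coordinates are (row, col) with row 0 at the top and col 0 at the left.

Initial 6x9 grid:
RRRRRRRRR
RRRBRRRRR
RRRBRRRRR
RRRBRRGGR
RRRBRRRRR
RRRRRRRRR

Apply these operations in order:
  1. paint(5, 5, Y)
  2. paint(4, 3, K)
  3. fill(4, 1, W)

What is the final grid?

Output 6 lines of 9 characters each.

Answer: WWWWWWWWW
WWWBWWWWW
WWWBWWWWW
WWWBWWGGW
WWWKWWWWW
WWWWWYWWW

Derivation:
After op 1 paint(5,5,Y):
RRRRRRRRR
RRRBRRRRR
RRRBRRRRR
RRRBRRGGR
RRRBRRRRR
RRRRRYRRR
After op 2 paint(4,3,K):
RRRRRRRRR
RRRBRRRRR
RRRBRRRRR
RRRBRRGGR
RRRKRRRRR
RRRRRYRRR
After op 3 fill(4,1,W) [47 cells changed]:
WWWWWWWWW
WWWBWWWWW
WWWBWWWWW
WWWBWWGGW
WWWKWWWWW
WWWWWYWWW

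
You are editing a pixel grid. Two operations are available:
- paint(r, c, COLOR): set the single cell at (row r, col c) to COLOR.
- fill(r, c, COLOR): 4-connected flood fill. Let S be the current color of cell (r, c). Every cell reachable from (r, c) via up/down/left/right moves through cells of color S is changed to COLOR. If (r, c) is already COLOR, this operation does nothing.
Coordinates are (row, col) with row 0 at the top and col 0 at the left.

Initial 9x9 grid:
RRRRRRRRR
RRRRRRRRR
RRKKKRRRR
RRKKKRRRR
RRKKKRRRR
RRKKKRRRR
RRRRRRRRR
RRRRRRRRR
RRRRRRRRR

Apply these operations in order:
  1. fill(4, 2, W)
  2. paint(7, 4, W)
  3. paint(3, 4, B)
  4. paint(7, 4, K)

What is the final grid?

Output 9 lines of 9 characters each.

After op 1 fill(4,2,W) [12 cells changed]:
RRRRRRRRR
RRRRRRRRR
RRWWWRRRR
RRWWWRRRR
RRWWWRRRR
RRWWWRRRR
RRRRRRRRR
RRRRRRRRR
RRRRRRRRR
After op 2 paint(7,4,W):
RRRRRRRRR
RRRRRRRRR
RRWWWRRRR
RRWWWRRRR
RRWWWRRRR
RRWWWRRRR
RRRRRRRRR
RRRRWRRRR
RRRRRRRRR
After op 3 paint(3,4,B):
RRRRRRRRR
RRRRRRRRR
RRWWWRRRR
RRWWBRRRR
RRWWWRRRR
RRWWWRRRR
RRRRRRRRR
RRRRWRRRR
RRRRRRRRR
After op 4 paint(7,4,K):
RRRRRRRRR
RRRRRRRRR
RRWWWRRRR
RRWWBRRRR
RRWWWRRRR
RRWWWRRRR
RRRRRRRRR
RRRRKRRRR
RRRRRRRRR

Answer: RRRRRRRRR
RRRRRRRRR
RRWWWRRRR
RRWWBRRRR
RRWWWRRRR
RRWWWRRRR
RRRRRRRRR
RRRRKRRRR
RRRRRRRRR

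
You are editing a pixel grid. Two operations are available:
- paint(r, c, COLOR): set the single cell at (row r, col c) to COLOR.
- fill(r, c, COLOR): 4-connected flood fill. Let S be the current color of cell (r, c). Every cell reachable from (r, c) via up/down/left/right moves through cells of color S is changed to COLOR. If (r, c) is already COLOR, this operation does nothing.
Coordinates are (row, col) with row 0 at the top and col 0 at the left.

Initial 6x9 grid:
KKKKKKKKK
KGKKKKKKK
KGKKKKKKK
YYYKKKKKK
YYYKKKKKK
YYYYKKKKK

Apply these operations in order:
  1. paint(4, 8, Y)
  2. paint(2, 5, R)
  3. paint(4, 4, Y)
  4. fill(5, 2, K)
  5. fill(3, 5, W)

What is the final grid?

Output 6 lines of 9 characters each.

After op 1 paint(4,8,Y):
KKKKKKKKK
KGKKKKKKK
KGKKKKKKK
YYYKKKKKK
YYYKKKKKY
YYYYKKKKK
After op 2 paint(2,5,R):
KKKKKKKKK
KGKKKKKKK
KGKKKRKKK
YYYKKKKKK
YYYKKKKKY
YYYYKKKKK
After op 3 paint(4,4,Y):
KKKKKKKKK
KGKKKKKKK
KGKKKRKKK
YYYKKKKKK
YYYKYKKKY
YYYYKKKKK
After op 4 fill(5,2,K) [10 cells changed]:
KKKKKKKKK
KGKKKKKKK
KGKKKRKKK
KKKKKKKKK
KKKKYKKKY
KKKKKKKKK
After op 5 fill(3,5,W) [49 cells changed]:
WWWWWWWWW
WGWWWWWWW
WGWWWRWWW
WWWWWWWWW
WWWWYWWWY
WWWWWWWWW

Answer: WWWWWWWWW
WGWWWWWWW
WGWWWRWWW
WWWWWWWWW
WWWWYWWWY
WWWWWWWWW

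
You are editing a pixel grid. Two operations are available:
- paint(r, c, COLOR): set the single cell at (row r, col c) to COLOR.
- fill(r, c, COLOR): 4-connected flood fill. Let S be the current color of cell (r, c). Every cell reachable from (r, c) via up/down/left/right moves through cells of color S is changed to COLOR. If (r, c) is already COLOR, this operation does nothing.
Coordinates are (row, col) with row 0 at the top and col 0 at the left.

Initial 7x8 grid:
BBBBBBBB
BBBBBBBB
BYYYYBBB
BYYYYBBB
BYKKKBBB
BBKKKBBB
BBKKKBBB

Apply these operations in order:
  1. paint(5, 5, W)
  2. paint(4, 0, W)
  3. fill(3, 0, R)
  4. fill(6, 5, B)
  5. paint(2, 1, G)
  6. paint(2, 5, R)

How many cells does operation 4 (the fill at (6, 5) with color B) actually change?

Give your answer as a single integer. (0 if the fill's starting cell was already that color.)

Answer: 32

Derivation:
After op 1 paint(5,5,W):
BBBBBBBB
BBBBBBBB
BYYYYBBB
BYYYYBBB
BYKKKBBB
BBKKKWBB
BBKKKBBB
After op 2 paint(4,0,W):
BBBBBBBB
BBBBBBBB
BYYYYBBB
BYYYYBBB
WYKKKBBB
BBKKKWBB
BBKKKBBB
After op 3 fill(3,0,R) [32 cells changed]:
RRRRRRRR
RRRRRRRR
RYYYYRRR
RYYYYRRR
WYKKKRRR
BBKKKWRR
BBKKKRRR
After op 4 fill(6,5,B) [32 cells changed]:
BBBBBBBB
BBBBBBBB
BYYYYBBB
BYYYYBBB
WYKKKBBB
BBKKKWBB
BBKKKBBB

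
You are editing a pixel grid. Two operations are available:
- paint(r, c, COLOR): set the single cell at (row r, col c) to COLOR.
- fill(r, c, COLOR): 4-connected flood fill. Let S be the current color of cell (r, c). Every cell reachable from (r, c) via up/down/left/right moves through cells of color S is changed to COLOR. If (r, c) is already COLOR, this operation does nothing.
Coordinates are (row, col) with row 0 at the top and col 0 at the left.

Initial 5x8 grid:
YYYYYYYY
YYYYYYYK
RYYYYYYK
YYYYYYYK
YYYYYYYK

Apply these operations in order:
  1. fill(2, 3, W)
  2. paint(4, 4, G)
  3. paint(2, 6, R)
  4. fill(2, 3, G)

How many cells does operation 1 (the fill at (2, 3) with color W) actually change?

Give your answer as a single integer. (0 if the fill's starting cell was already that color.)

Answer: 35

Derivation:
After op 1 fill(2,3,W) [35 cells changed]:
WWWWWWWW
WWWWWWWK
RWWWWWWK
WWWWWWWK
WWWWWWWK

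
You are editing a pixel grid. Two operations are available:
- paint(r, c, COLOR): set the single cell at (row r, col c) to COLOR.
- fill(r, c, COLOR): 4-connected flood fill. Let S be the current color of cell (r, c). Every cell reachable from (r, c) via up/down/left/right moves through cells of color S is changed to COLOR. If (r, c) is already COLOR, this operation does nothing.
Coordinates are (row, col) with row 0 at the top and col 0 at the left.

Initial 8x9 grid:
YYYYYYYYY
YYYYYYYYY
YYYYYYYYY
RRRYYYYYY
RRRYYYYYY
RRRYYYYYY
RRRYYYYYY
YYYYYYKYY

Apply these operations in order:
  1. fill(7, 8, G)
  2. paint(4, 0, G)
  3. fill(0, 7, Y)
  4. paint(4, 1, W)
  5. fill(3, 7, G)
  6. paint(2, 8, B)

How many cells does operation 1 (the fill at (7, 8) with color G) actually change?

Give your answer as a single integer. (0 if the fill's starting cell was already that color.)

Answer: 59

Derivation:
After op 1 fill(7,8,G) [59 cells changed]:
GGGGGGGGG
GGGGGGGGG
GGGGGGGGG
RRRGGGGGG
RRRGGGGGG
RRRGGGGGG
RRRGGGGGG
GGGGGGKGG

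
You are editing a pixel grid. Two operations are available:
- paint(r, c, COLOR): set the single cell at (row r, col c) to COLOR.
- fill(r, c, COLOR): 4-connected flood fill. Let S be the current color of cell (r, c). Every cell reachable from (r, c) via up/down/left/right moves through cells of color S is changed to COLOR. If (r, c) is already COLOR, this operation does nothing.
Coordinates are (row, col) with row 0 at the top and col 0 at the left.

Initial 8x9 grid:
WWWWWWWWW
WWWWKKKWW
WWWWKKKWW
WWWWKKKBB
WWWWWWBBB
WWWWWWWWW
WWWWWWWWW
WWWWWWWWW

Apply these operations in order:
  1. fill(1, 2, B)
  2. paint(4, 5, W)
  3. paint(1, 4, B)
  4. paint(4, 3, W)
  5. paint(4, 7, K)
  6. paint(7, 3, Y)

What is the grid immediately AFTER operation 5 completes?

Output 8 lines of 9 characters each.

After op 1 fill(1,2,B) [58 cells changed]:
BBBBBBBBB
BBBBKKKBB
BBBBKKKBB
BBBBKKKBB
BBBBBBBBB
BBBBBBBBB
BBBBBBBBB
BBBBBBBBB
After op 2 paint(4,5,W):
BBBBBBBBB
BBBBKKKBB
BBBBKKKBB
BBBBKKKBB
BBBBBWBBB
BBBBBBBBB
BBBBBBBBB
BBBBBBBBB
After op 3 paint(1,4,B):
BBBBBBBBB
BBBBBKKBB
BBBBKKKBB
BBBBKKKBB
BBBBBWBBB
BBBBBBBBB
BBBBBBBBB
BBBBBBBBB
After op 4 paint(4,3,W):
BBBBBBBBB
BBBBBKKBB
BBBBKKKBB
BBBBKKKBB
BBBWBWBBB
BBBBBBBBB
BBBBBBBBB
BBBBBBBBB
After op 5 paint(4,7,K):
BBBBBBBBB
BBBBBKKBB
BBBBKKKBB
BBBBKKKBB
BBBWBWBKB
BBBBBBBBB
BBBBBBBBB
BBBBBBBBB

Answer: BBBBBBBBB
BBBBBKKBB
BBBBKKKBB
BBBBKKKBB
BBBWBWBKB
BBBBBBBBB
BBBBBBBBB
BBBBBBBBB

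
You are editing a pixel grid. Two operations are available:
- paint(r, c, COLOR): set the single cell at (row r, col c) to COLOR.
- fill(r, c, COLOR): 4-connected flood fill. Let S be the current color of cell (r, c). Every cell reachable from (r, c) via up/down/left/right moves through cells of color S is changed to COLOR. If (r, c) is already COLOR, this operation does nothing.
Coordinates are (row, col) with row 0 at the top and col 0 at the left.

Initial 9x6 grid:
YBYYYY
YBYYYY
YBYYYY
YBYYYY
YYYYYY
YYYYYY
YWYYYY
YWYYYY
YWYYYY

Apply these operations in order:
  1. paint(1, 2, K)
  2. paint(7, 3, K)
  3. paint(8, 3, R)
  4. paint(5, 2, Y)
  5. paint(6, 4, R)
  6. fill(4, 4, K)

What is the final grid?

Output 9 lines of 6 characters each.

After op 1 paint(1,2,K):
YBYYYY
YBKYYY
YBYYYY
YBYYYY
YYYYYY
YYYYYY
YWYYYY
YWYYYY
YWYYYY
After op 2 paint(7,3,K):
YBYYYY
YBKYYY
YBYYYY
YBYYYY
YYYYYY
YYYYYY
YWYYYY
YWYKYY
YWYYYY
After op 3 paint(8,3,R):
YBYYYY
YBKYYY
YBYYYY
YBYYYY
YYYYYY
YYYYYY
YWYYYY
YWYKYY
YWYRYY
After op 4 paint(5,2,Y):
YBYYYY
YBKYYY
YBYYYY
YBYYYY
YYYYYY
YYYYYY
YWYYYY
YWYKYY
YWYRYY
After op 5 paint(6,4,R):
YBYYYY
YBKYYY
YBYYYY
YBYYYY
YYYYYY
YYYYYY
YWYYRY
YWYKYY
YWYRYY
After op 6 fill(4,4,K) [43 cells changed]:
KBKKKK
KBKKKK
KBKKKK
KBKKKK
KKKKKK
KKKKKK
KWKKRK
KWKKKK
KWKRKK

Answer: KBKKKK
KBKKKK
KBKKKK
KBKKKK
KKKKKK
KKKKKK
KWKKRK
KWKKKK
KWKRKK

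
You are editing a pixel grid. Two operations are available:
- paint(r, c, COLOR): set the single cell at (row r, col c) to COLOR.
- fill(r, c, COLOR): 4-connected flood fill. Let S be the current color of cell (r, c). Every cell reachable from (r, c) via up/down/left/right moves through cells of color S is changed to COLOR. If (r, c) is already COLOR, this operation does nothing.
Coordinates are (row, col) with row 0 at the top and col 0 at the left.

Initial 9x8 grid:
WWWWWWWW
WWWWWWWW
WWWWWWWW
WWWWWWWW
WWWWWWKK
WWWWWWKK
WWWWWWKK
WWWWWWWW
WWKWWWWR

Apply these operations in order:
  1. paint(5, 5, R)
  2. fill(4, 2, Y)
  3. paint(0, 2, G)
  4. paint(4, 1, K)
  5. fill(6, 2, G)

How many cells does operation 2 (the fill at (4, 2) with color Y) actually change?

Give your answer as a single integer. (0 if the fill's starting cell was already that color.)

After op 1 paint(5,5,R):
WWWWWWWW
WWWWWWWW
WWWWWWWW
WWWWWWWW
WWWWWWKK
WWWWWRKK
WWWWWWKK
WWWWWWWW
WWKWWWWR
After op 2 fill(4,2,Y) [63 cells changed]:
YYYYYYYY
YYYYYYYY
YYYYYYYY
YYYYYYYY
YYYYYYKK
YYYYYRKK
YYYYYYKK
YYYYYYYY
YYKYYYYR

Answer: 63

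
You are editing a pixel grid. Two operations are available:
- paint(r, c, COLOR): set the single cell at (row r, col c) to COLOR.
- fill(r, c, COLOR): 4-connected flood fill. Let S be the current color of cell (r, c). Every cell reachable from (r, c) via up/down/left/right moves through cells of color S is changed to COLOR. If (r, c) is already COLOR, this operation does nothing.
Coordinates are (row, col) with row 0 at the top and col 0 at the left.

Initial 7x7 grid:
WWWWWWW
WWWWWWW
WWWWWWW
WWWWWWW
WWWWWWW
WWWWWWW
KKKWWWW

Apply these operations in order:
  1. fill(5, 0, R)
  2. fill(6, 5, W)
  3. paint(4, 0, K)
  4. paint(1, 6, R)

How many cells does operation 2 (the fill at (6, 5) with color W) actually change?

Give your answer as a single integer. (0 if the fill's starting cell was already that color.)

After op 1 fill(5,0,R) [46 cells changed]:
RRRRRRR
RRRRRRR
RRRRRRR
RRRRRRR
RRRRRRR
RRRRRRR
KKKRRRR
After op 2 fill(6,5,W) [46 cells changed]:
WWWWWWW
WWWWWWW
WWWWWWW
WWWWWWW
WWWWWWW
WWWWWWW
KKKWWWW

Answer: 46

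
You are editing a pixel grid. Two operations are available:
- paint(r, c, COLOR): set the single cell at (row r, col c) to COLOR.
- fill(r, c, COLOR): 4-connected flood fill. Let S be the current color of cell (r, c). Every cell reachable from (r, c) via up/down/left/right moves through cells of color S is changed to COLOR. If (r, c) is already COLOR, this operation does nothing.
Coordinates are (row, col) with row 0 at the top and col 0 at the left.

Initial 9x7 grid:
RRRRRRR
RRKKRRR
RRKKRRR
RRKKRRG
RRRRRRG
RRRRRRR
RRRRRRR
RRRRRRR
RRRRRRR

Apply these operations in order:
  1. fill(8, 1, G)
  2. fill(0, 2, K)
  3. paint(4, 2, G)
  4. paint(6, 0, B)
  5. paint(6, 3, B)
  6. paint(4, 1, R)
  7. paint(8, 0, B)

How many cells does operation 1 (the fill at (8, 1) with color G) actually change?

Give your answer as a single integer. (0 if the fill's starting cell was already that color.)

Answer: 55

Derivation:
After op 1 fill(8,1,G) [55 cells changed]:
GGGGGGG
GGKKGGG
GGKKGGG
GGKKGGG
GGGGGGG
GGGGGGG
GGGGGGG
GGGGGGG
GGGGGGG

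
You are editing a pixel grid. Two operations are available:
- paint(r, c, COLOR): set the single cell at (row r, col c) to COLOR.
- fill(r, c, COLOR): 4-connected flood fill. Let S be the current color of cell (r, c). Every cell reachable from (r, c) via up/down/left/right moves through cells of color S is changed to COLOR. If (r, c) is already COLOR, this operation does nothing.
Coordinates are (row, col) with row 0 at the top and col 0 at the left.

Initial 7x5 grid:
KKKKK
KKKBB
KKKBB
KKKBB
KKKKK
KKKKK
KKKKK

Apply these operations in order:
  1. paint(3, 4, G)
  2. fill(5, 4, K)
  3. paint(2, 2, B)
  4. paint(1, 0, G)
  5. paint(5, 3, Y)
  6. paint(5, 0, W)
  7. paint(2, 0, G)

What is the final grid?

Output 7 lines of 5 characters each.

After op 1 paint(3,4,G):
KKKKK
KKKBB
KKKBB
KKKBG
KKKKK
KKKKK
KKKKK
After op 2 fill(5,4,K) [0 cells changed]:
KKKKK
KKKBB
KKKBB
KKKBG
KKKKK
KKKKK
KKKKK
After op 3 paint(2,2,B):
KKKKK
KKKBB
KKBBB
KKKBG
KKKKK
KKKKK
KKKKK
After op 4 paint(1,0,G):
KKKKK
GKKBB
KKBBB
KKKBG
KKKKK
KKKKK
KKKKK
After op 5 paint(5,3,Y):
KKKKK
GKKBB
KKBBB
KKKBG
KKKKK
KKKYK
KKKKK
After op 6 paint(5,0,W):
KKKKK
GKKBB
KKBBB
KKKBG
KKKKK
WKKYK
KKKKK
After op 7 paint(2,0,G):
KKKKK
GKKBB
GKBBB
KKKBG
KKKKK
WKKYK
KKKKK

Answer: KKKKK
GKKBB
GKBBB
KKKBG
KKKKK
WKKYK
KKKKK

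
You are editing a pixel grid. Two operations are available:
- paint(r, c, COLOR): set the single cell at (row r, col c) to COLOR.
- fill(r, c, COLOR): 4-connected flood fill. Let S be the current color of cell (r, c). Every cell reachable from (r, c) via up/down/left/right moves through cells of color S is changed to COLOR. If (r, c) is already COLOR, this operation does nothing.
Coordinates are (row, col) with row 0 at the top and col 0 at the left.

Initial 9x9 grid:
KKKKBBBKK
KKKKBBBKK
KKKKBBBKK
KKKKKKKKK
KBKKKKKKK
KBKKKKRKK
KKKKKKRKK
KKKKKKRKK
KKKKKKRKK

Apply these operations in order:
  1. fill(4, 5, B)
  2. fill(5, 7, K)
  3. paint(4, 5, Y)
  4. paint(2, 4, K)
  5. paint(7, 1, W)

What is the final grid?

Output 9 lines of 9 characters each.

After op 1 fill(4,5,B) [66 cells changed]:
BBBBBBBBB
BBBBBBBBB
BBBBBBBBB
BBBBBBBBB
BBBBBBBBB
BBBBBBRBB
BBBBBBRBB
BBBBBBRBB
BBBBBBRBB
After op 2 fill(5,7,K) [77 cells changed]:
KKKKKKKKK
KKKKKKKKK
KKKKKKKKK
KKKKKKKKK
KKKKKKKKK
KKKKKKRKK
KKKKKKRKK
KKKKKKRKK
KKKKKKRKK
After op 3 paint(4,5,Y):
KKKKKKKKK
KKKKKKKKK
KKKKKKKKK
KKKKKKKKK
KKKKKYKKK
KKKKKKRKK
KKKKKKRKK
KKKKKKRKK
KKKKKKRKK
After op 4 paint(2,4,K):
KKKKKKKKK
KKKKKKKKK
KKKKKKKKK
KKKKKKKKK
KKKKKYKKK
KKKKKKRKK
KKKKKKRKK
KKKKKKRKK
KKKKKKRKK
After op 5 paint(7,1,W):
KKKKKKKKK
KKKKKKKKK
KKKKKKKKK
KKKKKKKKK
KKKKKYKKK
KKKKKKRKK
KKKKKKRKK
KWKKKKRKK
KKKKKKRKK

Answer: KKKKKKKKK
KKKKKKKKK
KKKKKKKKK
KKKKKKKKK
KKKKKYKKK
KKKKKKRKK
KKKKKKRKK
KWKKKKRKK
KKKKKKRKK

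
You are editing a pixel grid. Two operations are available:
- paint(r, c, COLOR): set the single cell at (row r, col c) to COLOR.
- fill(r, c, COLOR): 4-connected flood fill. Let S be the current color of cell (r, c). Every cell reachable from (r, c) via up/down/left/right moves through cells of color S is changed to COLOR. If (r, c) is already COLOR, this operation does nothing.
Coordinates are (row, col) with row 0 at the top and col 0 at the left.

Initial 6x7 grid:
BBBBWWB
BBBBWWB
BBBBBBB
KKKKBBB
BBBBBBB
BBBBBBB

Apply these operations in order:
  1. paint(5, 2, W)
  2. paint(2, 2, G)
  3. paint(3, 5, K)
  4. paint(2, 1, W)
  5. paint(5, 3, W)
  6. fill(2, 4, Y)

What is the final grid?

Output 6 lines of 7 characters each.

After op 1 paint(5,2,W):
BBBBWWB
BBBBWWB
BBBBBBB
KKKKBBB
BBBBBBB
BBWBBBB
After op 2 paint(2,2,G):
BBBBWWB
BBBBWWB
BBGBBBB
KKKKBBB
BBBBBBB
BBWBBBB
After op 3 paint(3,5,K):
BBBBWWB
BBBBWWB
BBGBBBB
KKKKBKB
BBBBBBB
BBWBBBB
After op 4 paint(2,1,W):
BBBBWWB
BBBBWWB
BWGBBBB
KKKKBKB
BBBBBBB
BBWBBBB
After op 5 paint(5,3,W):
BBBBWWB
BBBBWWB
BWGBBBB
KKKKBKB
BBBBBBB
BBWWBBB
After op 6 fill(2,4,Y) [29 cells changed]:
YYYYWWY
YYYYWWY
YWGYYYY
KKKKYKY
YYYYYYY
YYWWYYY

Answer: YYYYWWY
YYYYWWY
YWGYYYY
KKKKYKY
YYYYYYY
YYWWYYY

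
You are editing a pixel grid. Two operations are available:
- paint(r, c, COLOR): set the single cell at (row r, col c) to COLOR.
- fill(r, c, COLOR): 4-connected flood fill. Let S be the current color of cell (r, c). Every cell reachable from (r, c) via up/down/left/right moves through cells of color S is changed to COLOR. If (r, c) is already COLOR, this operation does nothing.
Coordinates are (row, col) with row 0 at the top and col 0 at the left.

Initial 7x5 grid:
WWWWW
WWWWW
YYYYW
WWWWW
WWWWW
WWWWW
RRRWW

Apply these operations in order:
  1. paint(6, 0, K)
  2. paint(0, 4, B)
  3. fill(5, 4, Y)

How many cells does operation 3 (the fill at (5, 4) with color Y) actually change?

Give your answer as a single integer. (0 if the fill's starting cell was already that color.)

Answer: 27

Derivation:
After op 1 paint(6,0,K):
WWWWW
WWWWW
YYYYW
WWWWW
WWWWW
WWWWW
KRRWW
After op 2 paint(0,4,B):
WWWWB
WWWWW
YYYYW
WWWWW
WWWWW
WWWWW
KRRWW
After op 3 fill(5,4,Y) [27 cells changed]:
YYYYB
YYYYY
YYYYY
YYYYY
YYYYY
YYYYY
KRRYY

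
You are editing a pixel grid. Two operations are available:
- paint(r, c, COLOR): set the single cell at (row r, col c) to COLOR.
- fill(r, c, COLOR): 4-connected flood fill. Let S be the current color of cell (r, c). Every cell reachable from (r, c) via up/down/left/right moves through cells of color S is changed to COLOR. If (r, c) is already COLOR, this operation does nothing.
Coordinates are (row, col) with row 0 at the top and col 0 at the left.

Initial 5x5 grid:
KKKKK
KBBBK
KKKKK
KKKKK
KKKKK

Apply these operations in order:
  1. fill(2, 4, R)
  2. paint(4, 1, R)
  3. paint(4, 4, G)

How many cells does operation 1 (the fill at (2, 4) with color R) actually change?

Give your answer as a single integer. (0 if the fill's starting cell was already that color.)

After op 1 fill(2,4,R) [22 cells changed]:
RRRRR
RBBBR
RRRRR
RRRRR
RRRRR

Answer: 22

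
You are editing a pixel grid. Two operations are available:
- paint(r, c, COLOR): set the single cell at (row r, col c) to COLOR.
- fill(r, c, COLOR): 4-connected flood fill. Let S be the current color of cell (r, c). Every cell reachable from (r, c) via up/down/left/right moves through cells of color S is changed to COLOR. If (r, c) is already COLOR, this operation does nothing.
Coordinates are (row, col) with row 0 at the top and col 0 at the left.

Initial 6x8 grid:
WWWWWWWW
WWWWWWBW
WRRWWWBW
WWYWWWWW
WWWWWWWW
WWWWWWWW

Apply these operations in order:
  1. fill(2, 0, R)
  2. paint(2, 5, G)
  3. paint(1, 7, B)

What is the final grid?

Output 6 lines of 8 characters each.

After op 1 fill(2,0,R) [43 cells changed]:
RRRRRRRR
RRRRRRBR
RRRRRRBR
RRYRRRRR
RRRRRRRR
RRRRRRRR
After op 2 paint(2,5,G):
RRRRRRRR
RRRRRRBR
RRRRRGBR
RRYRRRRR
RRRRRRRR
RRRRRRRR
After op 3 paint(1,7,B):
RRRRRRRR
RRRRRRBB
RRRRRGBR
RRYRRRRR
RRRRRRRR
RRRRRRRR

Answer: RRRRRRRR
RRRRRRBB
RRRRRGBR
RRYRRRRR
RRRRRRRR
RRRRRRRR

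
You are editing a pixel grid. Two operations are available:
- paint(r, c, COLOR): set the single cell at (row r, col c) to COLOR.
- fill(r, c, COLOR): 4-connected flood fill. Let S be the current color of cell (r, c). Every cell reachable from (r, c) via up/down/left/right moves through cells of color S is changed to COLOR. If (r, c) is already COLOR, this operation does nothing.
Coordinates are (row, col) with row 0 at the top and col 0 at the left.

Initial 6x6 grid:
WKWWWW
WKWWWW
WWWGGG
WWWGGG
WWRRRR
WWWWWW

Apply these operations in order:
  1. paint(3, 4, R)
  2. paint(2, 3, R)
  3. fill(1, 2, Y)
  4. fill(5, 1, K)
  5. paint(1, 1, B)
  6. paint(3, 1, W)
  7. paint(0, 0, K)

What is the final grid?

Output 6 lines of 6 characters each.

After op 1 paint(3,4,R):
WKWWWW
WKWWWW
WWWGGG
WWWGRG
WWRRRR
WWWWWW
After op 2 paint(2,3,R):
WKWWWW
WKWWWW
WWWRGG
WWWGRG
WWRRRR
WWWWWW
After op 3 fill(1,2,Y) [24 cells changed]:
YKYYYY
YKYYYY
YYYRGG
YYYGRG
YYRRRR
YYYYYY
After op 4 fill(5,1,K) [24 cells changed]:
KKKKKK
KKKKKK
KKKRGG
KKKGRG
KKRRRR
KKKKKK
After op 5 paint(1,1,B):
KKKKKK
KBKKKK
KKKRGG
KKKGRG
KKRRRR
KKKKKK
After op 6 paint(3,1,W):
KKKKKK
KBKKKK
KKKRGG
KWKGRG
KKRRRR
KKKKKK
After op 7 paint(0,0,K):
KKKKKK
KBKKKK
KKKRGG
KWKGRG
KKRRRR
KKKKKK

Answer: KKKKKK
KBKKKK
KKKRGG
KWKGRG
KKRRRR
KKKKKK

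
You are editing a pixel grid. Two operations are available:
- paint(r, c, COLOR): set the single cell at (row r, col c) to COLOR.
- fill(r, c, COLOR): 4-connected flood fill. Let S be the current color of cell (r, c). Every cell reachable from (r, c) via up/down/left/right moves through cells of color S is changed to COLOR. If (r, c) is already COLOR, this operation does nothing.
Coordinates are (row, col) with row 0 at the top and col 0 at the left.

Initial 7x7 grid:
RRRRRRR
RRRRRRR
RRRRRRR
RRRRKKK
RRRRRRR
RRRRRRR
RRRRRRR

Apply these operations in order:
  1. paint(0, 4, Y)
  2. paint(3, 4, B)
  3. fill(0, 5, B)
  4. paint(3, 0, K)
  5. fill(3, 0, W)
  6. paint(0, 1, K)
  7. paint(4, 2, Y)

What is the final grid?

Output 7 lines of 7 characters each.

Answer: BKBBYBB
BBBBBBB
BBBBBBB
WBBBBKK
BBYBBBB
BBBBBBB
BBBBBBB

Derivation:
After op 1 paint(0,4,Y):
RRRRYRR
RRRRRRR
RRRRRRR
RRRRKKK
RRRRRRR
RRRRRRR
RRRRRRR
After op 2 paint(3,4,B):
RRRRYRR
RRRRRRR
RRRRRRR
RRRRBKK
RRRRRRR
RRRRRRR
RRRRRRR
After op 3 fill(0,5,B) [45 cells changed]:
BBBBYBB
BBBBBBB
BBBBBBB
BBBBBKK
BBBBBBB
BBBBBBB
BBBBBBB
After op 4 paint(3,0,K):
BBBBYBB
BBBBBBB
BBBBBBB
KBBBBKK
BBBBBBB
BBBBBBB
BBBBBBB
After op 5 fill(3,0,W) [1 cells changed]:
BBBBYBB
BBBBBBB
BBBBBBB
WBBBBKK
BBBBBBB
BBBBBBB
BBBBBBB
After op 6 paint(0,1,K):
BKBBYBB
BBBBBBB
BBBBBBB
WBBBBKK
BBBBBBB
BBBBBBB
BBBBBBB
After op 7 paint(4,2,Y):
BKBBYBB
BBBBBBB
BBBBBBB
WBBBBKK
BBYBBBB
BBBBBBB
BBBBBBB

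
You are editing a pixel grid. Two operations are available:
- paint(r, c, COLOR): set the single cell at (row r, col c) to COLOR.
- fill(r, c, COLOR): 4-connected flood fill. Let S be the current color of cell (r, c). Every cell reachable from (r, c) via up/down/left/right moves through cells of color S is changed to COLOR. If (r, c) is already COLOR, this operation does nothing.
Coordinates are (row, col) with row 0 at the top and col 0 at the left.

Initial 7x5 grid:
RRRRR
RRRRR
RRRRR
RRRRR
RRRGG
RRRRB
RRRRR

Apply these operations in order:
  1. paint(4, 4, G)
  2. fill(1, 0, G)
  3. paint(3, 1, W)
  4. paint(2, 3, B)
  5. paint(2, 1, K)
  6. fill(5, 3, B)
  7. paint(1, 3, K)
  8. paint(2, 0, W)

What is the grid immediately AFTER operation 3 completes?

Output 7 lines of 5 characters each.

Answer: GGGGG
GGGGG
GGGGG
GWGGG
GGGGG
GGGGB
GGGGG

Derivation:
After op 1 paint(4,4,G):
RRRRR
RRRRR
RRRRR
RRRRR
RRRGG
RRRRB
RRRRR
After op 2 fill(1,0,G) [32 cells changed]:
GGGGG
GGGGG
GGGGG
GGGGG
GGGGG
GGGGB
GGGGG
After op 3 paint(3,1,W):
GGGGG
GGGGG
GGGGG
GWGGG
GGGGG
GGGGB
GGGGG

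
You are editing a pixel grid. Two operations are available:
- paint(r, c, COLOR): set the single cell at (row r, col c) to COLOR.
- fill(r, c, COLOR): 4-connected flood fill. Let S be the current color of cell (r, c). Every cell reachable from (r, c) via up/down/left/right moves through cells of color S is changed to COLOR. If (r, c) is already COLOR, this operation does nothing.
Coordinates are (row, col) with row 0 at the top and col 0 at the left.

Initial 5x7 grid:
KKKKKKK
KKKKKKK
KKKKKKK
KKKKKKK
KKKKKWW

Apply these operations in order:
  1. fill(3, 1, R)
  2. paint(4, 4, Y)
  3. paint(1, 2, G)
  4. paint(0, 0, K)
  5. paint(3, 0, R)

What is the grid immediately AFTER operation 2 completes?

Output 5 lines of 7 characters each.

Answer: RRRRRRR
RRRRRRR
RRRRRRR
RRRRRRR
RRRRYWW

Derivation:
After op 1 fill(3,1,R) [33 cells changed]:
RRRRRRR
RRRRRRR
RRRRRRR
RRRRRRR
RRRRRWW
After op 2 paint(4,4,Y):
RRRRRRR
RRRRRRR
RRRRRRR
RRRRRRR
RRRRYWW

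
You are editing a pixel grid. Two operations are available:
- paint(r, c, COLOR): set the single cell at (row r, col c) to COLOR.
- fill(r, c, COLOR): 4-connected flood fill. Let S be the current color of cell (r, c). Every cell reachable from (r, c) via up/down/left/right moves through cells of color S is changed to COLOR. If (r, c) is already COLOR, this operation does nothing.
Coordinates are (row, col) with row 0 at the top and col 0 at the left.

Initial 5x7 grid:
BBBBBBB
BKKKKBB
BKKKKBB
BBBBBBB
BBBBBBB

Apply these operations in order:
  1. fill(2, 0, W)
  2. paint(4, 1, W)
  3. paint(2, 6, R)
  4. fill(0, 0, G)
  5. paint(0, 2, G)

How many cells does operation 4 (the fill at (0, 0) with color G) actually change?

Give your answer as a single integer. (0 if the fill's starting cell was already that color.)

After op 1 fill(2,0,W) [27 cells changed]:
WWWWWWW
WKKKKWW
WKKKKWW
WWWWWWW
WWWWWWW
After op 2 paint(4,1,W):
WWWWWWW
WKKKKWW
WKKKKWW
WWWWWWW
WWWWWWW
After op 3 paint(2,6,R):
WWWWWWW
WKKKKWW
WKKKKWR
WWWWWWW
WWWWWWW
After op 4 fill(0,0,G) [26 cells changed]:
GGGGGGG
GKKKKGG
GKKKKGR
GGGGGGG
GGGGGGG

Answer: 26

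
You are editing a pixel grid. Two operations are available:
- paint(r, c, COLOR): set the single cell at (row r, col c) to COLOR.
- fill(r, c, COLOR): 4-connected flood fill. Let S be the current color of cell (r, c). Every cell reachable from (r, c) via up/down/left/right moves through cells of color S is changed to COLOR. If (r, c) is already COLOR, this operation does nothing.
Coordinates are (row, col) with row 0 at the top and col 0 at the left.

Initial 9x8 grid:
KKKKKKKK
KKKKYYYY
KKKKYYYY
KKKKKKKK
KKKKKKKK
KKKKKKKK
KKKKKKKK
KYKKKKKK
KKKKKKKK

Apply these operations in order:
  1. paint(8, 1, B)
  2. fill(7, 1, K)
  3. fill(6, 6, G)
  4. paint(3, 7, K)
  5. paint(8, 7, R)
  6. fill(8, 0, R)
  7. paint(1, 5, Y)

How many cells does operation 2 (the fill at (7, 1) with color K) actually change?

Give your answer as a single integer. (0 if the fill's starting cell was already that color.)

After op 1 paint(8,1,B):
KKKKKKKK
KKKKYYYY
KKKKYYYY
KKKKKKKK
KKKKKKKK
KKKKKKKK
KKKKKKKK
KYKKKKKK
KBKKKKKK
After op 2 fill(7,1,K) [1 cells changed]:
KKKKKKKK
KKKKYYYY
KKKKYYYY
KKKKKKKK
KKKKKKKK
KKKKKKKK
KKKKKKKK
KKKKKKKK
KBKKKKKK

Answer: 1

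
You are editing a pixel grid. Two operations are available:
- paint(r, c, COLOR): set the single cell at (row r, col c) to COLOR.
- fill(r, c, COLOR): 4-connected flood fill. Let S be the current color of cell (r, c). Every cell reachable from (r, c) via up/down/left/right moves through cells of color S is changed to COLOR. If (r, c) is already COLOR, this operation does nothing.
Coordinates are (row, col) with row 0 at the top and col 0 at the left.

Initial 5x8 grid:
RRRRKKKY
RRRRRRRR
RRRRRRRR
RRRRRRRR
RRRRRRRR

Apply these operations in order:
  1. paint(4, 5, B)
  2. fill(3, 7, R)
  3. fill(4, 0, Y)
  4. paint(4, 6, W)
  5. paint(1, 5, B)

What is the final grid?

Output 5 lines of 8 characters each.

After op 1 paint(4,5,B):
RRRRKKKY
RRRRRRRR
RRRRRRRR
RRRRRRRR
RRRRRBRR
After op 2 fill(3,7,R) [0 cells changed]:
RRRRKKKY
RRRRRRRR
RRRRRRRR
RRRRRRRR
RRRRRBRR
After op 3 fill(4,0,Y) [35 cells changed]:
YYYYKKKY
YYYYYYYY
YYYYYYYY
YYYYYYYY
YYYYYBYY
After op 4 paint(4,6,W):
YYYYKKKY
YYYYYYYY
YYYYYYYY
YYYYYYYY
YYYYYBWY
After op 5 paint(1,5,B):
YYYYKKKY
YYYYYBYY
YYYYYYYY
YYYYYYYY
YYYYYBWY

Answer: YYYYKKKY
YYYYYBYY
YYYYYYYY
YYYYYYYY
YYYYYBWY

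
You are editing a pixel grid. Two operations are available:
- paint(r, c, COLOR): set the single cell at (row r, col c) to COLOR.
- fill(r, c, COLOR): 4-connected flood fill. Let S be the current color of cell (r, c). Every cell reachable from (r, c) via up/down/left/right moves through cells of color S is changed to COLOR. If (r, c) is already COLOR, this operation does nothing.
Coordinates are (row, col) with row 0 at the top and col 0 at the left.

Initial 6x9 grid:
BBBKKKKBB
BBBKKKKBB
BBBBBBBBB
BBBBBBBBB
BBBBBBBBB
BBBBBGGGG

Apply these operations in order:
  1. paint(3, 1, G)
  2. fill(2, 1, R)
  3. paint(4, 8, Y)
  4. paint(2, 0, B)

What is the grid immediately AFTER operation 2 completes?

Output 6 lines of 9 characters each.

After op 1 paint(3,1,G):
BBBKKKKBB
BBBKKKKBB
BBBBBBBBB
BGBBBBBBB
BBBBBBBBB
BBBBBGGGG
After op 2 fill(2,1,R) [41 cells changed]:
RRRKKKKRR
RRRKKKKRR
RRRRRRRRR
RGRRRRRRR
RRRRRRRRR
RRRRRGGGG

Answer: RRRKKKKRR
RRRKKKKRR
RRRRRRRRR
RGRRRRRRR
RRRRRRRRR
RRRRRGGGG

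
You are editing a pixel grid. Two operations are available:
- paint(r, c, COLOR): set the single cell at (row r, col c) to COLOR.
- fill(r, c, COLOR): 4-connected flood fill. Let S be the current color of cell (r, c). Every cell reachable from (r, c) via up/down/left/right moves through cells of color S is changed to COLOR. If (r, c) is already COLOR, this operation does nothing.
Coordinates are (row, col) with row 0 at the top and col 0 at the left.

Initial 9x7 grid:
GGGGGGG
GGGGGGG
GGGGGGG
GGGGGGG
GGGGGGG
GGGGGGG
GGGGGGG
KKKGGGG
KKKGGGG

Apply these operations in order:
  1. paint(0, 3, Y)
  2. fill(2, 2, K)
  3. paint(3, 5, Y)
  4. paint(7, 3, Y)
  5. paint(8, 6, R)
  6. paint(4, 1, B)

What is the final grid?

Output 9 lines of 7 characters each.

After op 1 paint(0,3,Y):
GGGYGGG
GGGGGGG
GGGGGGG
GGGGGGG
GGGGGGG
GGGGGGG
GGGGGGG
KKKGGGG
KKKGGGG
After op 2 fill(2,2,K) [56 cells changed]:
KKKYKKK
KKKKKKK
KKKKKKK
KKKKKKK
KKKKKKK
KKKKKKK
KKKKKKK
KKKKKKK
KKKKKKK
After op 3 paint(3,5,Y):
KKKYKKK
KKKKKKK
KKKKKKK
KKKKKYK
KKKKKKK
KKKKKKK
KKKKKKK
KKKKKKK
KKKKKKK
After op 4 paint(7,3,Y):
KKKYKKK
KKKKKKK
KKKKKKK
KKKKKYK
KKKKKKK
KKKKKKK
KKKKKKK
KKKYKKK
KKKKKKK
After op 5 paint(8,6,R):
KKKYKKK
KKKKKKK
KKKKKKK
KKKKKYK
KKKKKKK
KKKKKKK
KKKKKKK
KKKYKKK
KKKKKKR
After op 6 paint(4,1,B):
KKKYKKK
KKKKKKK
KKKKKKK
KKKKKYK
KBKKKKK
KKKKKKK
KKKKKKK
KKKYKKK
KKKKKKR

Answer: KKKYKKK
KKKKKKK
KKKKKKK
KKKKKYK
KBKKKKK
KKKKKKK
KKKKKKK
KKKYKKK
KKKKKKR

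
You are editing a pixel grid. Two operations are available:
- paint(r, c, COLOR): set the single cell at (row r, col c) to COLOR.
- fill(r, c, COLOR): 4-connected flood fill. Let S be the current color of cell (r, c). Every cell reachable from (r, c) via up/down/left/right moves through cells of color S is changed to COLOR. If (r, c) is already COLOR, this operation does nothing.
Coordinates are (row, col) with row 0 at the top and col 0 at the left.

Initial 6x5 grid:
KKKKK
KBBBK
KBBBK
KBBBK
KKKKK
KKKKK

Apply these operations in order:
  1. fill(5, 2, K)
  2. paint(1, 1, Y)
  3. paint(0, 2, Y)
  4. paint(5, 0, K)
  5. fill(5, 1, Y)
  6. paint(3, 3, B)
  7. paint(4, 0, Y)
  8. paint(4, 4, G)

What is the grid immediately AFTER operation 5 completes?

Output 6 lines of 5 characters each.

Answer: YYYYY
YYBBY
YBBBY
YBBBY
YYYYY
YYYYY

Derivation:
After op 1 fill(5,2,K) [0 cells changed]:
KKKKK
KBBBK
KBBBK
KBBBK
KKKKK
KKKKK
After op 2 paint(1,1,Y):
KKKKK
KYBBK
KBBBK
KBBBK
KKKKK
KKKKK
After op 3 paint(0,2,Y):
KKYKK
KYBBK
KBBBK
KBBBK
KKKKK
KKKKK
After op 4 paint(5,0,K):
KKYKK
KYBBK
KBBBK
KBBBK
KKKKK
KKKKK
After op 5 fill(5,1,Y) [20 cells changed]:
YYYYY
YYBBY
YBBBY
YBBBY
YYYYY
YYYYY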